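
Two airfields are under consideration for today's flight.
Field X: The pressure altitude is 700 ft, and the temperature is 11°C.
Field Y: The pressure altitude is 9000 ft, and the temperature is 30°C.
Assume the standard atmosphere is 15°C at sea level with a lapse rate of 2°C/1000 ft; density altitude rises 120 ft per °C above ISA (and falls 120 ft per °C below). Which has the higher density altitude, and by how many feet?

Field X: ISA temp = 13.6°C, deviation -2.6°C, DA = 700 + 120 × (-2.6) = 388 ft.
Field Y: ISA temp = -3°C, deviation +33°C, DA = 9000 + 120 × 33 = 12960 ft.
Field Y is higher by 12960 − 388 = 12572 ft.

Field Y by 12572 ft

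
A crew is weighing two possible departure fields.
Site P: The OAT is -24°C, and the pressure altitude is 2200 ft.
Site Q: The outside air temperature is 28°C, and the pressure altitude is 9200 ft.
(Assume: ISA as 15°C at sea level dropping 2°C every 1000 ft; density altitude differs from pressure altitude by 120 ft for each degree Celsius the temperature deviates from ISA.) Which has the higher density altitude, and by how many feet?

Site P: ISA temp = 10.6°C, deviation -34.6°C, DA = 2200 + 120 × (-34.6) = -1952 ft.
Site Q: ISA temp = -3.4°C, deviation +31.4°C, DA = 9200 + 120 × 31.4 = 12968 ft.
Site Q is higher by 12968 − (-1952) = 14920 ft.

Site Q by 14920 ft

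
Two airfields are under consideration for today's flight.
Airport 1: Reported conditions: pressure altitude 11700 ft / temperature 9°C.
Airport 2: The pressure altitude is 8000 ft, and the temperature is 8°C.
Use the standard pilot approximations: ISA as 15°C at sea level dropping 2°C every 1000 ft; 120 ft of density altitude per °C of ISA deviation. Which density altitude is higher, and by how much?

Airport 1: ISA temp = -8.4°C, deviation +17.4°C, DA = 11700 + 120 × 17.4 = 13788 ft.
Airport 2: ISA temp = -1°C, deviation +9°C, DA = 8000 + 120 × 9 = 9080 ft.
Airport 1 is higher by 13788 − 9080 = 4708 ft.

Airport 1 by 4708 ft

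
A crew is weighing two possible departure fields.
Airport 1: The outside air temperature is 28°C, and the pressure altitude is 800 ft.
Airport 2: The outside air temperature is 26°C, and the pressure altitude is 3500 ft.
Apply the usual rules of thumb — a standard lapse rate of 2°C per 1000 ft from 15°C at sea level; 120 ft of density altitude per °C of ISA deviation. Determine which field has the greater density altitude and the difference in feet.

Airport 2 by 3108 ft

Airport 1: ISA temp = 13.4°C, deviation +14.6°C, DA = 800 + 120 × 14.6 = 2552 ft.
Airport 2: ISA temp = 8°C, deviation +18°C, DA = 3500 + 120 × 18 = 5660 ft.
Airport 2 is higher by 5660 − 2552 = 3108 ft.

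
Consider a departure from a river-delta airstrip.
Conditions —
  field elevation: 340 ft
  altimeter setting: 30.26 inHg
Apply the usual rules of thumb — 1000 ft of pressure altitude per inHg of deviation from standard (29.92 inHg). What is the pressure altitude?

0 ft

Pressure correction = (29.92 − 30.26) × 1000 = -340 ft.
Pressure altitude = 340 + (-340) = 0 ft.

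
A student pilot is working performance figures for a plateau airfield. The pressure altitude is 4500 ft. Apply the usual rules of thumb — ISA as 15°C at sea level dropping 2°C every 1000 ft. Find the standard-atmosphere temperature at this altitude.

6°C

ISA temperature = 15 − 2 × (4500/1000) = 15 − 9 = 6°C.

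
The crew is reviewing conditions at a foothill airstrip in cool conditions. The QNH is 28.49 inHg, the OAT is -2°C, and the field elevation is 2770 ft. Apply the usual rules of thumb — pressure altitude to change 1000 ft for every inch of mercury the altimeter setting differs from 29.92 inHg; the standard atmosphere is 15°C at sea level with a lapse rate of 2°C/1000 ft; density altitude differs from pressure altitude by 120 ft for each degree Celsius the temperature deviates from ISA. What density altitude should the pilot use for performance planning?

Pressure altitude = 2770 + (29.92 − 28.49) × 1000 = 2770 + (+1430) = 4200 ft.
ISA temperature at 4200 ft = 15 − 2 × (4200/1000) = 6.6°C.
ISA deviation = -2 − 6.6 = -8.6°C.
Density altitude = 4200 + 120 × (-8.6) = 3168 ft.

3168 ft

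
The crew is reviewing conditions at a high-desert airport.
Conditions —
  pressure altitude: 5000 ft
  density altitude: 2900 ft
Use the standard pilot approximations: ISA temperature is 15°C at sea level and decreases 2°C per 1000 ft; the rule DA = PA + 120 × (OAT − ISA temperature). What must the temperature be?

Density altitude − pressure altitude = 2900 − 5000 = -2100 ft.
At 120 ft/°C that is an ISA deviation of -2100/120 = -17.5°C.
ISA temperature at 5000 ft = 15 − 2 × (5000/1000) = 5°C.
OAT = ISA + deviation = 5 + (-17.5) = -12.5°C.

-12.5°C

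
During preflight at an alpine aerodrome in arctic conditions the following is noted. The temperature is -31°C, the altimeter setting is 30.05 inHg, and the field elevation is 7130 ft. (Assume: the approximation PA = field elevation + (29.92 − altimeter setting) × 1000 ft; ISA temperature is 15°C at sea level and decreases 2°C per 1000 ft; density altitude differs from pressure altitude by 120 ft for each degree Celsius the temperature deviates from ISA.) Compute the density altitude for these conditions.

Pressure altitude = 7130 + (29.92 − 30.05) × 1000 = 7130 + (-130) = 7000 ft.
ISA temperature at 7000 ft = 15 − 2 × (7000/1000) = 1°C.
ISA deviation = -31 − 1 = -32°C.
Density altitude = 7000 + 120 × (-32) = 3160 ft.

3160 ft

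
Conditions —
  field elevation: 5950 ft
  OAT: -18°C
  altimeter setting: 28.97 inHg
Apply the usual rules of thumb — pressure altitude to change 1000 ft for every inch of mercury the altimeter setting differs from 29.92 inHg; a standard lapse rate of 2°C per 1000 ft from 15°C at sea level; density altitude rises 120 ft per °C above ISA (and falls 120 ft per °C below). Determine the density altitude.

Pressure altitude = 5950 + (29.92 − 28.97) × 1000 = 5950 + (+950) = 6900 ft.
ISA temperature at 6900 ft = 15 − 2 × (6900/1000) = 1.2°C.
ISA deviation = -18 − 1.2 = -19.2°C.
Density altitude = 6900 + 120 × (-19.2) = 4596 ft.

4596 ft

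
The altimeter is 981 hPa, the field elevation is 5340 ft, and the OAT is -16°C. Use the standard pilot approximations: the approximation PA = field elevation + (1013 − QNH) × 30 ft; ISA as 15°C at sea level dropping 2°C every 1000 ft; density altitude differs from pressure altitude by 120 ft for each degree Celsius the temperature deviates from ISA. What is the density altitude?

Pressure altitude = 5340 + (1013 − 981) × 30 = 5340 + (+960) = 6300 ft.
ISA temperature at 6300 ft = 15 − 2 × (6300/1000) = 2.4°C.
ISA deviation = -16 − 2.4 = -18.4°C.
Density altitude = 6300 + 120 × (-18.4) = 4092 ft.

4092 ft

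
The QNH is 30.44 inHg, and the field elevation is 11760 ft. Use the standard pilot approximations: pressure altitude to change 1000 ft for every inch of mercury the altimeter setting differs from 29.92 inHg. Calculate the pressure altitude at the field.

Pressure correction = (29.92 − 30.44) × 1000 = -520 ft.
Pressure altitude = 11760 + (-520) = 11240 ft.

11240 ft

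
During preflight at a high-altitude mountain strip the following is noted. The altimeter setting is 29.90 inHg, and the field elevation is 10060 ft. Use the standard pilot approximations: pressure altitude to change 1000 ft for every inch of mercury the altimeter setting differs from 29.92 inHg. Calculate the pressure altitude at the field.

10080 ft

Pressure correction = (29.92 − 29.90) × 1000 = +20 ft.
Pressure altitude = 10060 + (+20) = 10080 ft.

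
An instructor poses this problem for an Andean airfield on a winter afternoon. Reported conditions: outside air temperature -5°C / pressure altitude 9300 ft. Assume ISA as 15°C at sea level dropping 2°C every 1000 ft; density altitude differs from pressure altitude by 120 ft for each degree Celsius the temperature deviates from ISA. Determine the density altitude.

ISA temperature at 9300 ft = 15 − 2 × (9300/1000) = -3.6°C.
ISA deviation = -5 − (-3.6) = -1.4°C.
Density altitude = 9300 + 120 × (-1.4) = 9300 + (-168) = 9132 ft.

9132 ft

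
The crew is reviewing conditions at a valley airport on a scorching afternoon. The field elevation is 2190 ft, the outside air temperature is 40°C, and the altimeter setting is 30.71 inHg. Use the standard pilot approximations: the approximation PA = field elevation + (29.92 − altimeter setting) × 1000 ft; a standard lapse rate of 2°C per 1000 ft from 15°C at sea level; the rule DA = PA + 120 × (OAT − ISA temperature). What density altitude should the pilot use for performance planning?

4736 ft

Pressure altitude = 2190 + (29.92 − 30.71) × 1000 = 2190 + (-790) = 1400 ft.
ISA temperature at 1400 ft = 15 − 2 × (1400/1000) = 12.2°C.
ISA deviation = 40 − 12.2 = +27.8°C.
Density altitude = 1400 + 120 × (27.8) = 4736 ft.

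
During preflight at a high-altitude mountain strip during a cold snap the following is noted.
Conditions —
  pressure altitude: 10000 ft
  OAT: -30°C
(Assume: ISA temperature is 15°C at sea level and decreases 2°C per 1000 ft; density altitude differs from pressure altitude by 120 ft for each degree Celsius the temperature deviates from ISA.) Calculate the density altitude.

7000 ft

ISA temperature at 10000 ft = 15 − 2 × (10000/1000) = -5°C.
ISA deviation = -30 − (-5) = -25°C.
Density altitude = 10000 + 120 × (-25) = 10000 + (-3000) = 7000 ft.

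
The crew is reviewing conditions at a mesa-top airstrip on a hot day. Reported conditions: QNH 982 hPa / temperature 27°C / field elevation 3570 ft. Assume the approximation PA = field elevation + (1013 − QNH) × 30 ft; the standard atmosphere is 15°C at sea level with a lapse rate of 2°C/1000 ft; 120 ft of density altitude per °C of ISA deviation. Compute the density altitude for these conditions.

7020 ft

Pressure altitude = 3570 + (1013 − 982) × 30 = 3570 + (+930) = 4500 ft.
ISA temperature at 4500 ft = 15 − 2 × (4500/1000) = 6°C.
ISA deviation = 27 − 6 = +21°C.
Density altitude = 4500 + 120 × (21) = 7020 ft.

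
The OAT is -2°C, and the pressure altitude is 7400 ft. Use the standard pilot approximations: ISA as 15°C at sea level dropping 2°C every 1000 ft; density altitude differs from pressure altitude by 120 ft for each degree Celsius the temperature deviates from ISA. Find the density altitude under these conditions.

ISA temperature at 7400 ft = 15 − 2 × (7400/1000) = 0.2°C.
ISA deviation = -2 − 0.2 = -2.2°C.
Density altitude = 7400 + 120 × (-2.2) = 7400 + (-264) = 7136 ft.

7136 ft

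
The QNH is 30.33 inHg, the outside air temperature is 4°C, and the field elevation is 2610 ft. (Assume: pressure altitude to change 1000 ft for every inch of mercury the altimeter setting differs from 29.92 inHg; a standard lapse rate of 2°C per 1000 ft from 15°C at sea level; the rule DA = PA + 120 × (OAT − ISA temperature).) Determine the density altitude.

Pressure altitude = 2610 + (29.92 − 30.33) × 1000 = 2610 + (-410) = 2200 ft.
ISA temperature at 2200 ft = 15 − 2 × (2200/1000) = 10.6°C.
ISA deviation = 4 − 10.6 = -6.6°C.
Density altitude = 2200 + 120 × (-6.6) = 1408 ft.

1408 ft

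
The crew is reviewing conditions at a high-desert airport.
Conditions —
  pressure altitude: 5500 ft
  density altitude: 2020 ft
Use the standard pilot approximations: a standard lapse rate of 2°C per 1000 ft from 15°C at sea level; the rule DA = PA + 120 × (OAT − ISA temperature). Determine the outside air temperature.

-25°C

Density altitude − pressure altitude = 2020 − 5500 = -3480 ft.
At 120 ft/°C that is an ISA deviation of -3480/120 = -29°C.
ISA temperature at 5500 ft = 15 − 2 × (5500/1000) = 4°C.
OAT = ISA + deviation = 4 + (-29) = -25°C.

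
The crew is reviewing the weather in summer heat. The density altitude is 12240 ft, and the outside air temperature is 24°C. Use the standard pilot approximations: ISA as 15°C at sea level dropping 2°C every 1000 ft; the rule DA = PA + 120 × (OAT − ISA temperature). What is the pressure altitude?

DA = PA + 120 × (OAT − (15 − 2·PA/1000)) = PA + 120·OAT − 1800 + 0.24·PA = 1.24·PA + 120·OAT − 1800.
So 1.24·PA = 12240 − 120 × 24 + 1800 = 11160.
PA = 11160 / 1.24 = 9000 ft.

9000 ft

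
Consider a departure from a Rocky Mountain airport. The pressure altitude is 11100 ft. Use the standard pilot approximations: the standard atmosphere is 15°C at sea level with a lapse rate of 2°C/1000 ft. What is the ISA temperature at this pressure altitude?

-7.2°C

ISA temperature = 15 − 2 × (11100/1000) = 15 − 22.2 = -7.2°C.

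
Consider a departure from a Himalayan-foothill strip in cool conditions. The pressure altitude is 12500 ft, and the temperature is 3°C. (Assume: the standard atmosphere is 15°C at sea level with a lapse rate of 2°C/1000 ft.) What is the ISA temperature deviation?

ISA+13°C

ISA temperature at 12500 ft = 15 − 2 × (12500/1000) = -10°C.
Deviation = OAT − ISA = 3 − (-10) = +13°C.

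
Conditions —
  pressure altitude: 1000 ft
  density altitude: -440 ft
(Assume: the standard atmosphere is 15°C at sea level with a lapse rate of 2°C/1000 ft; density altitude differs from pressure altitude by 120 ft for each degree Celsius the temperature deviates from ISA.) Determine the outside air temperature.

Density altitude − pressure altitude = -440 − 1000 = -1440 ft.
At 120 ft/°C that is an ISA deviation of -1440/120 = -12°C.
ISA temperature at 1000 ft = 15 − 2 × (1000/1000) = 13°C.
OAT = ISA + deviation = 13 + (-12) = 1°C.

1°C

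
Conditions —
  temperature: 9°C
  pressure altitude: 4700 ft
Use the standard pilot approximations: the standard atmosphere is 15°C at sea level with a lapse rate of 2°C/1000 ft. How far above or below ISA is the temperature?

ISA+3.4°C

ISA temperature at 4700 ft = 15 − 2 × (4700/1000) = 5.6°C.
Deviation = OAT − ISA = 9 − 5.6 = +3.4°C.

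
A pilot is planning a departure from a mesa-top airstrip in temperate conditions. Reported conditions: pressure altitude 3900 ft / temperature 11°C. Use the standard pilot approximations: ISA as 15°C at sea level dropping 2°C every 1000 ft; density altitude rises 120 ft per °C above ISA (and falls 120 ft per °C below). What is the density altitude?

4356 ft

ISA temperature at 3900 ft = 15 − 2 × (3900/1000) = 7.2°C.
ISA deviation = 11 − 7.2 = +3.8°C.
Density altitude = 3900 + 120 × (3.8) = 3900 + (+456) = 4356 ft.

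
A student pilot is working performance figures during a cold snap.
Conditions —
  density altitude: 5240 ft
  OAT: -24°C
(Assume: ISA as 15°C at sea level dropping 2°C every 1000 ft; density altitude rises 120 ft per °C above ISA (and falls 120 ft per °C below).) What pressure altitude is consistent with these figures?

DA = PA + 120 × (OAT − (15 − 2·PA/1000)) = PA + 120·OAT − 1800 + 0.24·PA = 1.24·PA + 120·OAT − 1800.
So 1.24·PA = 5240 − 120 × (-24) + 1800 = 9920.
PA = 9920 / 1.24 = 8000 ft.

8000 ft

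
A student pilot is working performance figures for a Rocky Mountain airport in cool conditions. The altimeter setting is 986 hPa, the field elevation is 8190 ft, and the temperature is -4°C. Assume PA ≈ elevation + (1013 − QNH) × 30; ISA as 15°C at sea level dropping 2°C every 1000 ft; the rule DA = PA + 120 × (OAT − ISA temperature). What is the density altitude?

8880 ft

Pressure altitude = 8190 + (1013 − 986) × 30 = 8190 + (+810) = 9000 ft.
ISA temperature at 9000 ft = 15 − 2 × (9000/1000) = -3°C.
ISA deviation = -4 − (-3) = -1°C.
Density altitude = 9000 + 120 × (-1) = 8880 ft.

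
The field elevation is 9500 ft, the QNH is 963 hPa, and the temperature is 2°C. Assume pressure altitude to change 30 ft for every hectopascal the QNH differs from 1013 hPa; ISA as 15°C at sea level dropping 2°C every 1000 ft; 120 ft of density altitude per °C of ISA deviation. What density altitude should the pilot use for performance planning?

12080 ft

Pressure altitude = 9500 + (1013 − 963) × 30 = 9500 + (+1500) = 11000 ft.
ISA temperature at 11000 ft = 15 − 2 × (11000/1000) = -7°C.
ISA deviation = 2 − (-7) = +9°C.
Density altitude = 11000 + 120 × (9) = 12080 ft.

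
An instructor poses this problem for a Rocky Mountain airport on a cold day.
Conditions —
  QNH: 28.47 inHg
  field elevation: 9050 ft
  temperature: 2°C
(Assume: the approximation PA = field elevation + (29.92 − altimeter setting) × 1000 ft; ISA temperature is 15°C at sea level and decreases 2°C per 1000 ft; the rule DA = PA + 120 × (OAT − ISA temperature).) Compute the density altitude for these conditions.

Pressure altitude = 9050 + (29.92 − 28.47) × 1000 = 9050 + (+1450) = 10500 ft.
ISA temperature at 10500 ft = 15 − 2 × (10500/1000) = -6°C.
ISA deviation = 2 − (-6) = +8°C.
Density altitude = 10500 + 120 × (8) = 11460 ft.

11460 ft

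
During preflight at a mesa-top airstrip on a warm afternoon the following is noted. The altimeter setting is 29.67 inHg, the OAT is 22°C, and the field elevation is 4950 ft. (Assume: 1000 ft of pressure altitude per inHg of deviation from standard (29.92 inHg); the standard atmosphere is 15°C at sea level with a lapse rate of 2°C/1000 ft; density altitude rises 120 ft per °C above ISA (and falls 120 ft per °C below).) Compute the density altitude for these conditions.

Pressure altitude = 4950 + (29.92 − 29.67) × 1000 = 4950 + (+250) = 5200 ft.
ISA temperature at 5200 ft = 15 − 2 × (5200/1000) = 4.6°C.
ISA deviation = 22 − 4.6 = +17.4°C.
Density altitude = 5200 + 120 × (17.4) = 7288 ft.

7288 ft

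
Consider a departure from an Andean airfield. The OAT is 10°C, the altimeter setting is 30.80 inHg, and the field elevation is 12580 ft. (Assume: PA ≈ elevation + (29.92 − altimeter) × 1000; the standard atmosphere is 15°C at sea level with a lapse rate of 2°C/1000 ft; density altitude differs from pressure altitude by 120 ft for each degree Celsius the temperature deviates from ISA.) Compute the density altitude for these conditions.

13908 ft

Pressure altitude = 12580 + (29.92 − 30.80) × 1000 = 12580 + (-880) = 11700 ft.
ISA temperature at 11700 ft = 15 − 2 × (11700/1000) = -8.4°C.
ISA deviation = 10 − (-8.4) = +18.4°C.
Density altitude = 11700 + 120 × (18.4) = 13908 ft.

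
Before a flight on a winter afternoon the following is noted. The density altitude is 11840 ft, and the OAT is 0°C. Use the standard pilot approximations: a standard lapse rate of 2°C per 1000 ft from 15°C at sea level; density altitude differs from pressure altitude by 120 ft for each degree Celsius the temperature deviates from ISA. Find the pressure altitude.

DA = PA + 120 × (OAT − (15 − 2·PA/1000)) = PA + 120·OAT − 1800 + 0.24·PA = 1.24·PA + 120·OAT − 1800.
So 1.24·PA = 11840 − 120 × 0 + 1800 = 13640.
PA = 13640 / 1.24 = 11000 ft.

11000 ft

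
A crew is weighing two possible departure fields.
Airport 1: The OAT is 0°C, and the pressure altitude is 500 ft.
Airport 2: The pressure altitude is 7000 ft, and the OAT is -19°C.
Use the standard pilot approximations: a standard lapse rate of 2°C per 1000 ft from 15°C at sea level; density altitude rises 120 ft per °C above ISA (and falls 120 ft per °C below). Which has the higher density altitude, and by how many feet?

Airport 1: ISA temp = 14°C, deviation -14°C, DA = 500 + 120 × (-14) = -1180 ft.
Airport 2: ISA temp = 1°C, deviation -20°C, DA = 7000 + 120 × (-20) = 4600 ft.
Airport 2 is higher by 4600 − (-1180) = 5780 ft.

Airport 2 by 5780 ft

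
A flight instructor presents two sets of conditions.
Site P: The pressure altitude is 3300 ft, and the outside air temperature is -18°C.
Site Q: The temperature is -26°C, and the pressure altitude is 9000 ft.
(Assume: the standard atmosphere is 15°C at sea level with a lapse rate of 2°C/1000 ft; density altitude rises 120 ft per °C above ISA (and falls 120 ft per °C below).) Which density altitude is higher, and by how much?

Site P: ISA temp = 8.4°C, deviation -26.4°C, DA = 3300 + 120 × (-26.4) = 132 ft.
Site Q: ISA temp = -3°C, deviation -23°C, DA = 9000 + 120 × (-23) = 6240 ft.
Site Q is higher by 6240 − 132 = 6108 ft.

Site Q by 6108 ft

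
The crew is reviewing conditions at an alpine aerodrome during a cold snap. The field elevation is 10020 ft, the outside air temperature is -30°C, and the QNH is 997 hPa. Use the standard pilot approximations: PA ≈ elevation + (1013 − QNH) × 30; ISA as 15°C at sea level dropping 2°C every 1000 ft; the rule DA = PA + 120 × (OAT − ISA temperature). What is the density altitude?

7620 ft

Pressure altitude = 10020 + (1013 − 997) × 30 = 10020 + (+480) = 10500 ft.
ISA temperature at 10500 ft = 15 − 2 × (10500/1000) = -6°C.
ISA deviation = -30 − (-6) = -24°C.
Density altitude = 10500 + 120 × (-24) = 7620 ft.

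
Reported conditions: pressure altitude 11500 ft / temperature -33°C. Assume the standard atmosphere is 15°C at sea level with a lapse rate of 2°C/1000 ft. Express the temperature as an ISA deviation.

ISA temperature at 11500 ft = 15 − 2 × (11500/1000) = -8°C.
Deviation = OAT − ISA = -33 − (-8) = -25°C.

ISA-25°C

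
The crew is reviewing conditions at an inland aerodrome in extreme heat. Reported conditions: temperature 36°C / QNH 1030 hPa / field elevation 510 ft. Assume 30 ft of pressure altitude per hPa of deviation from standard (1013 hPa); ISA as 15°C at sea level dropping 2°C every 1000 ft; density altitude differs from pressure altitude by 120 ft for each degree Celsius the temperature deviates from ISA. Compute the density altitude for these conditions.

Pressure altitude = 510 + (1013 − 1030) × 30 = 510 + (-510) = 0 ft.
ISA temperature at 0 ft = 15 − 2 × (0/1000) = 15°C.
ISA deviation = 36 − 15 = +21°C.
Density altitude = 0 + 120 × (21) = 2520 ft.

2520 ft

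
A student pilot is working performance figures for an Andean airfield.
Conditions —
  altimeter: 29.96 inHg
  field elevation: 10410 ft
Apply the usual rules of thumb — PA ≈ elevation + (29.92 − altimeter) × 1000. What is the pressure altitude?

10370 ft

Pressure correction = (29.92 − 29.96) × 1000 = -40 ft.
Pressure altitude = 10410 + (-40) = 10370 ft.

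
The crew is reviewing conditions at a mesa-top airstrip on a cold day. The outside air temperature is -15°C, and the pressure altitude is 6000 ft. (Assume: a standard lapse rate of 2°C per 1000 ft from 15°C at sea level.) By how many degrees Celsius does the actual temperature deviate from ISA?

ISA temperature at 6000 ft = 15 − 2 × (6000/1000) = 3°C.
Deviation = OAT − ISA = -15 − 3 = -18°C.

ISA-18°C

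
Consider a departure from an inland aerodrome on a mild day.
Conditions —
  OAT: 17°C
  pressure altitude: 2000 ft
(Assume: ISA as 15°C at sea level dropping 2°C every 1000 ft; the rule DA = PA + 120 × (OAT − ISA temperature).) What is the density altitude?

ISA temperature at 2000 ft = 15 − 2 × (2000/1000) = 11°C.
ISA deviation = 17 − 11 = +6°C.
Density altitude = 2000 + 120 × (6) = 2000 + (+720) = 2720 ft.

2720 ft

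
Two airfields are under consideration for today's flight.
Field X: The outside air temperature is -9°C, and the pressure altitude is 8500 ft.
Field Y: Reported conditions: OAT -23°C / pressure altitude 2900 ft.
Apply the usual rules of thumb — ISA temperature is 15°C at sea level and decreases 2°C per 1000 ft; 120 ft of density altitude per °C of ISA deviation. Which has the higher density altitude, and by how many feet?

Field X: ISA temp = -2°C, deviation -7°C, DA = 8500 + 120 × (-7) = 7660 ft.
Field Y: ISA temp = 9.2°C, deviation -32.2°C, DA = 2900 + 120 × (-32.2) = -964 ft.
Field X is higher by 7660 − (-964) = 8624 ft.

Field X by 8624 ft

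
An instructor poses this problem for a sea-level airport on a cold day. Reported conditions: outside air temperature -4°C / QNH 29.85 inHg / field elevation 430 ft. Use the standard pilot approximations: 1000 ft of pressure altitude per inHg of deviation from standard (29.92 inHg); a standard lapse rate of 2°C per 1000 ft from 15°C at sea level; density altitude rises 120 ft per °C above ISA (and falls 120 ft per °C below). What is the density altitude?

-1660 ft

Pressure altitude = 430 + (29.92 − 29.85) × 1000 = 430 + (+70) = 500 ft.
ISA temperature at 500 ft = 15 − 2 × (500/1000) = 14°C.
ISA deviation = -4 − 14 = -18°C.
Density altitude = 500 + 120 × (-18) = -1660 ft.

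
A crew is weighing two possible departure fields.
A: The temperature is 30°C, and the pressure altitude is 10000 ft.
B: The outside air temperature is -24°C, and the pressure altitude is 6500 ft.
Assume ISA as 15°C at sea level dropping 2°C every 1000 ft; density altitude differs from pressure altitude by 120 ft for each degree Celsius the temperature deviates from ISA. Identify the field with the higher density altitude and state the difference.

A: ISA temp = -5°C, deviation +35°C, DA = 10000 + 120 × 35 = 14200 ft.
B: ISA temp = 2°C, deviation -26°C, DA = 6500 + 120 × (-26) = 3380 ft.
A is higher by 14200 − 3380 = 10820 ft.

A by 10820 ft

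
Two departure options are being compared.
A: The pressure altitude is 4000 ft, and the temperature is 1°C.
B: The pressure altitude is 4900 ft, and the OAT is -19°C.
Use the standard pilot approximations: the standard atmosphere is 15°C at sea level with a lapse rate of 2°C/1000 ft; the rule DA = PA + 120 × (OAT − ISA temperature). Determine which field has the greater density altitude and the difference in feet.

A: ISA temp = 7°C, deviation -6°C, DA = 4000 + 120 × (-6) = 3280 ft.
B: ISA temp = 5.2°C, deviation -24.2°C, DA = 4900 + 120 × (-24.2) = 1996 ft.
A is higher by 3280 − 1996 = 1284 ft.

A by 1284 ft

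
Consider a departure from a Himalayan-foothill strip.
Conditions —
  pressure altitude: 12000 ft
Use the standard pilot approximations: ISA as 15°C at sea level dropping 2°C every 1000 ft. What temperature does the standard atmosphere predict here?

ISA temperature = 15 − 2 × (12000/1000) = 15 − 24 = -9°C.

-9°C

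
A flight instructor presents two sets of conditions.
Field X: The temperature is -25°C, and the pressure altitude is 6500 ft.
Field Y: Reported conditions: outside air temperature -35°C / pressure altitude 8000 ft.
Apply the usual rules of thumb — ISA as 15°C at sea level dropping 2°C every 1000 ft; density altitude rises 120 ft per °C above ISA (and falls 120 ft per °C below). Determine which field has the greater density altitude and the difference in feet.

Field X: ISA temp = 2°C, deviation -27°C, DA = 6500 + 120 × (-27) = 3260 ft.
Field Y: ISA temp = -1°C, deviation -34°C, DA = 8000 + 120 × (-34) = 3920 ft.
Field Y is higher by 3920 − 3260 = 660 ft.

Field Y by 660 ft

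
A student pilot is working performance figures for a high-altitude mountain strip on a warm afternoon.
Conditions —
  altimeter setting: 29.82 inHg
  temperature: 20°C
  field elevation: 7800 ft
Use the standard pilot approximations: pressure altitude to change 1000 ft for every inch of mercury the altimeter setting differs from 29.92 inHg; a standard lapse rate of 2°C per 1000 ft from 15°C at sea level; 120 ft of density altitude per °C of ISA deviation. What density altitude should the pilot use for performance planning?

10396 ft

Pressure altitude = 7800 + (29.92 − 29.82) × 1000 = 7800 + (+100) = 7900 ft.
ISA temperature at 7900 ft = 15 − 2 × (7900/1000) = -0.8°C.
ISA deviation = 20 − (-0.8) = +20.8°C.
Density altitude = 7900 + 120 × (20.8) = 10396 ft.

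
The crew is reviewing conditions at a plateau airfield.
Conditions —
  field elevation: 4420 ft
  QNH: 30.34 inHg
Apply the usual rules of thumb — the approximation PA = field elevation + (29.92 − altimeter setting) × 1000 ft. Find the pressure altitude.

Pressure correction = (29.92 − 30.34) × 1000 = -420 ft.
Pressure altitude = 4420 + (-420) = 4000 ft.

4000 ft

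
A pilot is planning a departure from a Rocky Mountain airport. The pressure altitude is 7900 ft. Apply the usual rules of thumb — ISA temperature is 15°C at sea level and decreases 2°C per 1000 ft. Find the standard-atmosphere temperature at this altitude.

ISA temperature = 15 − 2 × (7900/1000) = 15 − 15.8 = -0.8°C.

-0.8°C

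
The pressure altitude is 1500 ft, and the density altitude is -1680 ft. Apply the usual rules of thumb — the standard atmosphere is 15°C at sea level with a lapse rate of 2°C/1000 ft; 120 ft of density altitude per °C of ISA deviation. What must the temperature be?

Density altitude − pressure altitude = -1680 − 1500 = -3180 ft.
At 120 ft/°C that is an ISA deviation of -3180/120 = -26.5°C.
ISA temperature at 1500 ft = 15 − 2 × (1500/1000) = 12°C.
OAT = ISA + deviation = 12 + (-26.5) = -14.5°C.

-14.5°C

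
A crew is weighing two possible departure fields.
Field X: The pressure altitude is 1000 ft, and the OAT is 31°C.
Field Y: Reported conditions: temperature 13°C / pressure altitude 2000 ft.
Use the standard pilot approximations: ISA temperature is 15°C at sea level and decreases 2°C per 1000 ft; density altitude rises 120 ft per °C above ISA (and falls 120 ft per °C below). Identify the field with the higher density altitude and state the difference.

Field X: ISA temp = 13°C, deviation +18°C, DA = 1000 + 120 × 18 = 3160 ft.
Field Y: ISA temp = 11°C, deviation +2°C, DA = 2000 + 120 × 2 = 2240 ft.
Field X is higher by 3160 − 2240 = 920 ft.

Field X by 920 ft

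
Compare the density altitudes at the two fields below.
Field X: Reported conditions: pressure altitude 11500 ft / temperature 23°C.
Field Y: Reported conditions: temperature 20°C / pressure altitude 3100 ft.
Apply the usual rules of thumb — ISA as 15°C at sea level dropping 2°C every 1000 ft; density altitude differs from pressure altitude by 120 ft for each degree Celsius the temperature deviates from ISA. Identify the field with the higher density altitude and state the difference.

Field X: ISA temp = -8°C, deviation +31°C, DA = 11500 + 120 × 31 = 15220 ft.
Field Y: ISA temp = 8.8°C, deviation +11.2°C, DA = 3100 + 120 × 11.2 = 4444 ft.
Field X is higher by 15220 − 4444 = 10776 ft.

Field X by 10776 ft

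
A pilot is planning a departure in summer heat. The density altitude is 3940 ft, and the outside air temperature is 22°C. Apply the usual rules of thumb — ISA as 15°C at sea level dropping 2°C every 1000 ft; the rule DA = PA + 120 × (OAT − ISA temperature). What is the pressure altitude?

2500 ft

DA = PA + 120 × (OAT − (15 − 2·PA/1000)) = PA + 120·OAT − 1800 + 0.24·PA = 1.24·PA + 120·OAT − 1800.
So 1.24·PA = 3940 − 120 × 22 + 1800 = 3100.
PA = 3100 / 1.24 = 2500 ft.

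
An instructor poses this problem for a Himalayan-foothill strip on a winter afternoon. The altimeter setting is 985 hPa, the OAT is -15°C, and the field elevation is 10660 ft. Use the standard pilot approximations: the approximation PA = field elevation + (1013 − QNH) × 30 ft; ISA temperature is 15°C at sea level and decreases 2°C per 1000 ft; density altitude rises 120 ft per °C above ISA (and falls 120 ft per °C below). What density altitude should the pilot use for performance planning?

Pressure altitude = 10660 + (1013 − 985) × 30 = 10660 + (+840) = 11500 ft.
ISA temperature at 11500 ft = 15 − 2 × (11500/1000) = -8°C.
ISA deviation = -15 − (-8) = -7°C.
Density altitude = 11500 + 120 × (-7) = 10660 ft.

10660 ft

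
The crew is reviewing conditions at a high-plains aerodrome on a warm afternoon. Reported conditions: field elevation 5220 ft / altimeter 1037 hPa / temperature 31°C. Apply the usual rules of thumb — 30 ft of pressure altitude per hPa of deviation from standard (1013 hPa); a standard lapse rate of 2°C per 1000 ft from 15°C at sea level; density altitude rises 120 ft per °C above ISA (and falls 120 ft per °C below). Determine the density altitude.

7500 ft

Pressure altitude = 5220 + (1013 − 1037) × 30 = 5220 + (-720) = 4500 ft.
ISA temperature at 4500 ft = 15 − 2 × (4500/1000) = 6°C.
ISA deviation = 31 − 6 = +25°C.
Density altitude = 4500 + 120 × (25) = 7500 ft.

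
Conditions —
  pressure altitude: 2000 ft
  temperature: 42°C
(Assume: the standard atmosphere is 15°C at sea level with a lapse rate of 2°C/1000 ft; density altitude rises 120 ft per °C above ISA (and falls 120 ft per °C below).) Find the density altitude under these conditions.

ISA temperature at 2000 ft = 15 − 2 × (2000/1000) = 11°C.
ISA deviation = 42 − 11 = +31°C.
Density altitude = 2000 + 120 × (31) = 2000 + (+3720) = 5720 ft.

5720 ft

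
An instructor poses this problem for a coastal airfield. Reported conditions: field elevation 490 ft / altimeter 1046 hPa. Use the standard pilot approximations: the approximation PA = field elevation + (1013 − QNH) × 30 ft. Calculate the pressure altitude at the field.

-500 ft

Pressure correction = (1013 − 1046) × 30 = -990 ft.
Pressure altitude = 490 + (-990) = -500 ft.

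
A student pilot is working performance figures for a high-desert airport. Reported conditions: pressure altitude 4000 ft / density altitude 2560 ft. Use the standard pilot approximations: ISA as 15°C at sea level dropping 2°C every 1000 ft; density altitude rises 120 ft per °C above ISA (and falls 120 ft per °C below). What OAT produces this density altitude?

-5°C

Density altitude − pressure altitude = 2560 − 4000 = -1440 ft.
At 120 ft/°C that is an ISA deviation of -1440/120 = -12°C.
ISA temperature at 4000 ft = 15 − 2 × (4000/1000) = 7°C.
OAT = ISA + deviation = 7 + (-12) = -5°C.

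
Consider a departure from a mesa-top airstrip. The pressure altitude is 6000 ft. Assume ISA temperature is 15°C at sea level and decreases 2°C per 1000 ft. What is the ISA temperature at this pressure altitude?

ISA temperature = 15 − 2 × (6000/1000) = 15 − 12 = 3°C.

3°C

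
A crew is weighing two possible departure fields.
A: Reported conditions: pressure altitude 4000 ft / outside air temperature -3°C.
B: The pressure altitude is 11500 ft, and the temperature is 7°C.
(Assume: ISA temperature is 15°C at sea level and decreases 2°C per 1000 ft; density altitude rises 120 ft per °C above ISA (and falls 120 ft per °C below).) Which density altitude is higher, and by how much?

B by 10500 ft

A: ISA temp = 7°C, deviation -10°C, DA = 4000 + 120 × (-10) = 2800 ft.
B: ISA temp = -8°C, deviation +15°C, DA = 11500 + 120 × 15 = 13300 ft.
B is higher by 13300 − 2800 = 10500 ft.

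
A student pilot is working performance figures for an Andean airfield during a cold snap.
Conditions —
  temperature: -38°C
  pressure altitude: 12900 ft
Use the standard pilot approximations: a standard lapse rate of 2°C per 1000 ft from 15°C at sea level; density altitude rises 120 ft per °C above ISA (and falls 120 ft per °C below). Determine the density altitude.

ISA temperature at 12900 ft = 15 − 2 × (12900/1000) = -10.8°C.
ISA deviation = -38 − (-10.8) = -27.2°C.
Density altitude = 12900 + 120 × (-27.2) = 12900 + (-3264) = 9636 ft.

9636 ft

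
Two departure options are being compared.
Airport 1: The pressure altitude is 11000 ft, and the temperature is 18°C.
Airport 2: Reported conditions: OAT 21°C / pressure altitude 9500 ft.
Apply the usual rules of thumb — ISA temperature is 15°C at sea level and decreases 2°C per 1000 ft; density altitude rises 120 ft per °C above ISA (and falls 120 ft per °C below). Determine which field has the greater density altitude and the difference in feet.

Airport 1 by 1500 ft

Airport 1: ISA temp = -7°C, deviation +25°C, DA = 11000 + 120 × 25 = 14000 ft.
Airport 2: ISA temp = -4°C, deviation +25°C, DA = 9500 + 120 × 25 = 12500 ft.
Airport 1 is higher by 14000 − 12500 = 1500 ft.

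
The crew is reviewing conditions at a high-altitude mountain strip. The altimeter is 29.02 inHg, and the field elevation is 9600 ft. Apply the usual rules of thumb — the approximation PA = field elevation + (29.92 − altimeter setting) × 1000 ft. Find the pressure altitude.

10500 ft

Pressure correction = (29.92 − 29.02) × 1000 = +900 ft.
Pressure altitude = 9600 + (+900) = 10500 ft.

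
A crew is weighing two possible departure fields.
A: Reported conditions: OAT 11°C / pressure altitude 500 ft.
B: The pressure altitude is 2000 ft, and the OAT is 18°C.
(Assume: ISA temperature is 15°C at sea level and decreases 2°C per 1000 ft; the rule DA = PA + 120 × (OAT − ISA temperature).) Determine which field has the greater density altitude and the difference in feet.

B by 2700 ft

A: ISA temp = 14°C, deviation -3°C, DA = 500 + 120 × (-3) = 140 ft.
B: ISA temp = 11°C, deviation +7°C, DA = 2000 + 120 × 7 = 2840 ft.
B is higher by 2840 − 140 = 2700 ft.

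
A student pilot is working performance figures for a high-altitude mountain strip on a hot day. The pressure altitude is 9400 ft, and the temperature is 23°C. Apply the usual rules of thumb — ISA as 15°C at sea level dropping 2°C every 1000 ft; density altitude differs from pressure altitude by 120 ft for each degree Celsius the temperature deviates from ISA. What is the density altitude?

12616 ft

ISA temperature at 9400 ft = 15 − 2 × (9400/1000) = -3.8°C.
ISA deviation = 23 − (-3.8) = +26.8°C.
Density altitude = 9400 + 120 × (26.8) = 9400 + (+3216) = 12616 ft.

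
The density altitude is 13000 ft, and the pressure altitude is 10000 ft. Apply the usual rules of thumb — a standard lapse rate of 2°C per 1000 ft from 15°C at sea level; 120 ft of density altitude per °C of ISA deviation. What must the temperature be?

Density altitude − pressure altitude = 13000 − 10000 = +3000 ft.
At 120 ft/°C that is an ISA deviation of 3000/120 = +25°C.
ISA temperature at 10000 ft = 15 − 2 × (10000/1000) = -5°C.
OAT = ISA + deviation = -5 + (+25) = 20°C.

20°C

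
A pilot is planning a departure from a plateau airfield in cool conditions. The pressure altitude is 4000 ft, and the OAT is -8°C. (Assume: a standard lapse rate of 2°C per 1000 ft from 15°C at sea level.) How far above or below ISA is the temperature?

ISA-15°C

ISA temperature at 4000 ft = 15 − 2 × (4000/1000) = 7°C.
Deviation = OAT − ISA = -8 − 7 = -15°C.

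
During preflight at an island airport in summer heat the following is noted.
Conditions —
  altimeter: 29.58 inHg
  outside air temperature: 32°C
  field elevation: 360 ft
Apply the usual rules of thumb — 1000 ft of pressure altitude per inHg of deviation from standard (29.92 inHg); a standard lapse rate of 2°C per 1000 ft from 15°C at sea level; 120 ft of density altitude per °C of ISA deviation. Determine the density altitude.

Pressure altitude = 360 + (29.92 − 29.58) × 1000 = 360 + (+340) = 700 ft.
ISA temperature at 700 ft = 15 − 2 × (700/1000) = 13.6°C.
ISA deviation = 32 − 13.6 = +18.4°C.
Density altitude = 700 + 120 × (18.4) = 2908 ft.

2908 ft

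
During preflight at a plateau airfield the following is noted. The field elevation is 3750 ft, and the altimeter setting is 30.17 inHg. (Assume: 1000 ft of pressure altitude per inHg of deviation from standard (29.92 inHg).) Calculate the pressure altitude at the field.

3500 ft

Pressure correction = (29.92 − 30.17) × 1000 = -250 ft.
Pressure altitude = 3750 + (-250) = 3500 ft.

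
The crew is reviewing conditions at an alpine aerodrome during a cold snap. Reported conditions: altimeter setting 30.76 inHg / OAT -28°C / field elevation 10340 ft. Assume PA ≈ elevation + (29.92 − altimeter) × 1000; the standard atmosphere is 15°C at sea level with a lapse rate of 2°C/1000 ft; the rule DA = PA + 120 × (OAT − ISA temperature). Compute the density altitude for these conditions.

Pressure altitude = 10340 + (29.92 − 30.76) × 1000 = 10340 + (-840) = 9500 ft.
ISA temperature at 9500 ft = 15 − 2 × (9500/1000) = -4°C.
ISA deviation = -28 − (-4) = -24°C.
Density altitude = 9500 + 120 × (-24) = 6620 ft.

6620 ft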